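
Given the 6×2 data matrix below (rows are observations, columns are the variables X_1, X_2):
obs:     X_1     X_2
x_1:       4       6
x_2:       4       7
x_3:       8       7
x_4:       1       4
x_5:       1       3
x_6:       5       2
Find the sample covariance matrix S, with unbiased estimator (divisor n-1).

Step 1 — column means:
  mean(X_1) = (4 + 4 + 8 + 1 + 1 + 5) / 6 = 23/6 = 3.8333
  mean(X_2) = (6 + 7 + 7 + 4 + 3 + 2) / 6 = 29/6 = 4.8333

Step 2 — sample covariance S[i,j] = (1/(n-1)) · Σ_k (x_{k,i} - mean_i) · (x_{k,j} - mean_j), with n-1 = 5.
  S[X_1,X_1] = ((0.1667)·(0.1667) + (0.1667)·(0.1667) + (4.1667)·(4.1667) + (-2.8333)·(-2.8333) + (-2.8333)·(-2.8333) + (1.1667)·(1.1667)) / 5 = 34.8333/5 = 6.9667
  S[X_1,X_2] = ((0.1667)·(1.1667) + (0.1667)·(2.1667) + (4.1667)·(2.1667) + (-2.8333)·(-0.8333) + (-2.8333)·(-1.8333) + (1.1667)·(-2.8333)) / 5 = 13.8333/5 = 2.7667
  S[X_2,X_2] = ((1.1667)·(1.1667) + (2.1667)·(2.1667) + (2.1667)·(2.1667) + (-0.8333)·(-0.8333) + (-1.8333)·(-1.8333) + (-2.8333)·(-2.8333)) / 5 = 22.8333/5 = 4.5667

S is symmetric (S[j,i] = S[i,j]). Assembling:

S = [[6.9667, 2.7667],
 [2.7667, 4.5667]]


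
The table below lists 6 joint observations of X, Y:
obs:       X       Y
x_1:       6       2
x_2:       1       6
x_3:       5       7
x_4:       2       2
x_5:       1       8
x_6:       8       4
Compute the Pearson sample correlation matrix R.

Step 1 — column means:
  mean(X) = (6 + 1 + 5 + 2 + 1 + 8) / 6 = 23/6 = 3.8333
  mean(Y) = (2 + 6 + 7 + 2 + 8 + 4) / 6 = 29/6 = 4.8333

Step 2 — sample variances and covariances s[i,j] = (1/(n-1)) · Σ_k (x_{k,i} - mean_i) · (x_{k,j} - mean_j), with n-1 = 5:
  s[X,X] = ((2.1667)·(2.1667) + (-2.8333)·(-2.8333) + (1.1667)·(1.1667) + (-1.8333)·(-1.8333) + (-2.8333)·(-2.8333) + (4.1667)·(4.1667)) / 5 = 42.8333/5 = 8.5667
  s[X,Y] = ((2.1667)·(-2.8333) + (-2.8333)·(1.1667) + (1.1667)·(2.1667) + (-1.8333)·(-2.8333) + (-2.8333)·(3.1667) + (4.1667)·(-0.8333)) / 5 = -14.1667/5 = -2.8333
  s[Y,Y] = ((-2.8333)·(-2.8333) + (1.1667)·(1.1667) + (2.1667)·(2.1667) + (-2.8333)·(-2.8333) + (3.1667)·(3.1667) + (-0.8333)·(-0.8333)) / 5 = 32.8333/5 = 6.5667
  Sample standard deviations s_i = √(s[i,i]):
  s(X) = √(8.5667) = 2.9269
  s(Y) = √(6.5667) = 2.5626

Step 3 — r_{ij} = s_{ij} / (s_i · s_j):
  r[X,X] = 1 (diagonal).
  r[X,Y] = -2.8333 / (2.9269 · 2.5626) = -2.8333 / 7.5003 = -0.3778
  r[Y,Y] = 1 (diagonal).

R is symmetric with unit diagonal. Assembling:

R = [[1, -0.3778],
 [-0.3778, 1]]


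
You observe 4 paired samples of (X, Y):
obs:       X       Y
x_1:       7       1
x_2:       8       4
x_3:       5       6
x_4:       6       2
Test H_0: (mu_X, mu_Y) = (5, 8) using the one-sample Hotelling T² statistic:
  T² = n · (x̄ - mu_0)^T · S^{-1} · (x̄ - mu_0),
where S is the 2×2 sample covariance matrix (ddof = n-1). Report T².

Step 1 — sample mean vector:
  mean(X) = (7 + 8 + 5 + 6) / 4 = 26/4 = 6.5
  mean(Y) = (1 + 4 + 6 + 2) / 4 = 13/4 = 3.25
  x̄ = (6.5, 3.25),  deviation x̄ - mu_0 = (6.5, 3.25) - (5, 8) = (1.5, -4.75).

Step 2 — sample covariance matrix, S[i,j] = (1/(n-1)) · Σ_k (x_{k,i} - mean_i) · (x_{k,j} - mean_j), divisor n-1 = 3:
  S[X,X] = ((0.5)·(0.5) + (1.5)·(1.5) + (-1.5)·(-1.5) + (-0.5)·(-0.5)) / 3 = 5/3 = 1.6667
  S[X,Y] = ((0.5)·(-2.25) + (1.5)·(0.75) + (-1.5)·(2.75) + (-0.5)·(-1.25)) / 3 = -3.5/3 = -1.1667
  S[Y,Y] = ((-2.25)·(-2.25) + (0.75)·(0.75) + (2.75)·(2.75) + (-1.25)·(-1.25)) / 3 = 14.75/3 = 4.9167
  S = [[1.6667, -1.1667],
 [-1.1667, 4.9167]].

Step 3 — invert S. det(S) = 1.6667·4.9167 - (-1.1667)² = 6.8333.
  S^{-1} = (1/det) · [[d, -b], [-b, a]] = [[0.7195, 0.1707],
 [0.1707, 0.2439]].

Step 4 — quadratic form (x̄ - mu_0)^T · S^{-1} · (x̄ - mu_0):
  S^{-1} · (x̄ - mu_0) = (0.2683, -0.9024),
  (x̄ - mu_0)^T · [...] = (1.5)·(0.2683) + (-4.75)·(-0.9024) = 4.689.

Step 5 — scale by n: T² = 4 · 4.689 = 18.7561.

T² ≈ 18.7561


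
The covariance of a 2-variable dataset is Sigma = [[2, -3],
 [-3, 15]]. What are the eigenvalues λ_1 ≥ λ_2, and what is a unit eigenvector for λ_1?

Step 1 — characteristic polynomial of 2×2 Sigma:
  det(Sigma - λI) = λ² - trace · λ + det = 0.
  trace = 2 + 15 = 17, det = 2·15 - (-3)² = 21.
Step 2 — discriminant:
  Δ = trace² - 4·det = 289 - 84 = 205.
Step 3 — eigenvalues:
  λ = (trace ± √Δ)/2 = (17 ± 14.3178)/2,
  λ_1 = 15.6589,  λ_2 = 1.3411.

Step 4 — unit eigenvector for λ_1: solve (Sigma - λ_1 I)v = 0. First row:
  (2 - 15.6589)·v_x + (-3)·v_y = 0, i.e. (-13.6589)·v_x + (-3)·v_y = 0,
  so v ∝ (b, λ_1 - a) = (-3, 13.6589); multiply by -1 so the first entry is positive: u = (3, -13.6589).
  ||u|| = √((3)² + (-13.6589)²) = √(195.5658) ≈ 13.9845,
  v_1 = u/||u|| ≈ (0.2145, -0.9767) (||v_1|| = 1).

λ_1 = 15.6589,  λ_2 = 1.3411;  v_1 ≈ (0.2145, -0.9767)


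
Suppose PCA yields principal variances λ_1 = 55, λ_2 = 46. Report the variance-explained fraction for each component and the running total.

Step 1 — total variance = trace(Sigma) = Σ λ_i = 55 + 46 = 101.

Step 2 — fraction explained by component i = λ_i / Σ λ:
  PC1: 55/101 = 0.5446
  PC2: 46/101 = 0.4554

Step 3 — cumulative fraction after k components = (λ_1 + ... + λ_k) / Σ λ:
  k = 1: 55/101 = 0.5446
  k = 2: (55 + 46)/101 = 101/101 = 1

Summary (fraction, with percent):

explained: PC1 0.5446 (54.46%), PC2 0.4554 (45.54%);  cumulative: 0.5446, 1


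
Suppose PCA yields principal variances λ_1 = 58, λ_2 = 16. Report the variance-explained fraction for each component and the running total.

Step 1 — total variance = trace(Sigma) = Σ λ_i = 58 + 16 = 74.

Step 2 — fraction explained by component i = λ_i / Σ λ:
  PC1: 58/74 = 0.7838
  PC2: 16/74 = 0.2162

Step 3 — cumulative fraction after k components = (λ_1 + ... + λ_k) / Σ λ:
  k = 1: 58/74 = 0.7838
  k = 2: (58 + 16)/74 = 74/74 = 1

Summary (fraction, with percent):

explained: PC1 0.7838 (78.38%), PC2 0.2162 (21.62%);  cumulative: 0.7838, 1


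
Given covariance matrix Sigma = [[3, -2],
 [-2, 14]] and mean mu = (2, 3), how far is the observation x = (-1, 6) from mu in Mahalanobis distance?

Step 1 — centre the observation: (x - mu) = (-3, 3).

Step 2 — invert Sigma. det(Sigma) = 3·14 - (-2)² = 38.
  Sigma^{-1} = (1/det) · [[d, -b], [-b, a]] = [[0.3684, 0.0526],
 [0.0526, 0.0789]].

Step 3 — form the quadratic (x - mu)^T · Sigma^{-1} · (x - mu):
  Sigma^{-1} · (x - mu) = (-0.9474, 0.0789).
  (x - mu)^T · [Sigma^{-1} · (x - mu)] = (-3)·(-0.9474) + (3)·(0.0789) = 3.0789.

Step 4 — take square root: d = √(3.0789) ≈ 1.7547.

d(x, mu) = √(3.0789) ≈ 1.7547


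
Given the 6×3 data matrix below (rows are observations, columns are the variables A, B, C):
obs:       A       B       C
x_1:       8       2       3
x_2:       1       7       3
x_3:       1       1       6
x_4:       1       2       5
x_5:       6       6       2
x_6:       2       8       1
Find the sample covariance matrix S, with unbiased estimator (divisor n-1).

Step 1 — column means:
  mean(A) = (8 + 1 + 1 + 1 + 6 + 2) / 6 = 19/6 = 3.1667
  mean(B) = (2 + 7 + 1 + 2 + 6 + 8) / 6 = 26/6 = 4.3333
  mean(C) = (3 + 3 + 6 + 5 + 2 + 1) / 6 = 20/6 = 3.3333

Step 2 — sample covariance S[i,j] = (1/(n-1)) · Σ_k (x_{k,i} - mean_i) · (x_{k,j} - mean_j), with n-1 = 5.
  S[A,A] = ((4.8333)·(4.8333) + (-2.1667)·(-2.1667) + (-2.1667)·(-2.1667) + (-2.1667)·(-2.1667) + (2.8333)·(2.8333) + (-1.1667)·(-1.1667)) / 5 = 46.8333/5 = 9.3667
  S[A,B] = ((4.8333)·(-2.3333) + (-2.1667)·(2.6667) + (-2.1667)·(-3.3333) + (-2.1667)·(-2.3333) + (2.8333)·(1.6667) + (-1.1667)·(3.6667)) / 5 = -4.3333/5 = -0.8667
  S[A,C] = ((4.8333)·(-0.3333) + (-2.1667)·(-0.3333) + (-2.1667)·(2.6667) + (-2.1667)·(1.6667) + (2.8333)·(-1.3333) + (-1.1667)·(-2.3333)) / 5 = -11.3333/5 = -2.2667
  S[B,B] = ((-2.3333)·(-2.3333) + (2.6667)·(2.6667) + (-3.3333)·(-3.3333) + (-2.3333)·(-2.3333) + (1.6667)·(1.6667) + (3.6667)·(3.6667)) / 5 = 45.3333/5 = 9.0667
  S[B,C] = ((-2.3333)·(-0.3333) + (2.6667)·(-0.3333) + (-3.3333)·(2.6667) + (-2.3333)·(1.6667) + (1.6667)·(-1.3333) + (3.6667)·(-2.3333)) / 5 = -23.6667/5 = -4.7333
  S[C,C] = ((-0.3333)·(-0.3333) + (-0.3333)·(-0.3333) + (2.6667)·(2.6667) + (1.6667)·(1.6667) + (-1.3333)·(-1.3333) + (-2.3333)·(-2.3333)) / 5 = 17.3333/5 = 3.4667

S is symmetric (S[j,i] = S[i,j]). Assembling:

S = [[9.3667, -0.8667, -2.2667],
 [-0.8667, 9.0667, -4.7333],
 [-2.2667, -4.7333, 3.4667]]


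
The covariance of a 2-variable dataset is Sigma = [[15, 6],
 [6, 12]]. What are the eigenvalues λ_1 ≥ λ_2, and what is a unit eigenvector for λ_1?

Step 1 — characteristic polynomial of 2×2 Sigma:
  det(Sigma - λI) = λ² - trace · λ + det = 0.
  trace = 15 + 12 = 27, det = 15·12 - (6)² = 144.
Step 2 — discriminant:
  Δ = trace² - 4·det = 729 - 576 = 153.
Step 3 — eigenvalues:
  λ = (trace ± √Δ)/2 = (27 ± 12.3693)/2,
  λ_1 = 19.6847,  λ_2 = 7.3153.

Step 4 — unit eigenvector for λ_1: solve (Sigma - λ_1 I)v = 0. First row:
  (15 - 19.6847)·v_x + (6)·v_y = 0, i.e. (-4.6847)·v_x + (6)·v_y = 0,
  so v ∝ (b, λ_1 - a) = (6, 4.6847) = u.
  ||u|| = √((6)² + (4.6847)²) = √(57.946) ≈ 7.6122,
  v_1 = u/||u|| ≈ (0.7882, 0.6154) (||v_1|| = 1).

λ_1 = 19.6847,  λ_2 = 7.3153;  v_1 ≈ (0.7882, 0.6154)


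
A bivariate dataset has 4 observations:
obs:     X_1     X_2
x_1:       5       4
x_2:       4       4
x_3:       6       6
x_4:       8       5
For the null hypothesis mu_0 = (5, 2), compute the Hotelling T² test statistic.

Step 1 — sample mean vector:
  mean(X_1) = (5 + 4 + 6 + 8) / 4 = 23/4 = 5.75
  mean(X_2) = (4 + 4 + 6 + 5) / 4 = 19/4 = 4.75
  x̄ = (5.75, 4.75),  deviation x̄ - mu_0 = (5.75, 4.75) - (5, 2) = (0.75, 2.75).

Step 2 — sample covariance matrix, S[i,j] = (1/(n-1)) · Σ_k (x_{k,i} - mean_i) · (x_{k,j} - mean_j), divisor n-1 = 3:
  S[X_1,X_1] = ((-0.75)·(-0.75) + (-1.75)·(-1.75) + (0.25)·(0.25) + (2.25)·(2.25)) / 3 = 8.75/3 = 2.9167
  S[X_1,X_2] = ((-0.75)·(-0.75) + (-1.75)·(-0.75) + (0.25)·(1.25) + (2.25)·(0.25)) / 3 = 2.75/3 = 0.9167
  S[X_2,X_2] = ((-0.75)·(-0.75) + (-0.75)·(-0.75) + (1.25)·(1.25) + (0.25)·(0.25)) / 3 = 2.75/3 = 0.9167
  S = [[2.9167, 0.9167],
 [0.9167, 0.9167]].

Step 3 — invert S. det(S) = 2.9167·0.9167 - (0.9167)² = 1.8333.
  S^{-1} = (1/det) · [[d, -b], [-b, a]] = [[0.5, -0.5],
 [-0.5, 1.5909]].

Step 4 — quadratic form (x̄ - mu_0)^T · S^{-1} · (x̄ - mu_0):
  S^{-1} · (x̄ - mu_0) = (-1, 4),
  (x̄ - mu_0)^T · [...] = (0.75)·(-1) + (2.75)·(4) = 10.25.

Step 5 — scale by n: T² = 4 · 10.25 = 41.

T² ≈ 41


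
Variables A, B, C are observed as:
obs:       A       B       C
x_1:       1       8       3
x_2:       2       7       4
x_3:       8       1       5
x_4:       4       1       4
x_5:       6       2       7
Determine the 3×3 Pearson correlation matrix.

Step 1 — column means:
  mean(A) = (1 + 2 + 8 + 4 + 6) / 5 = 21/5 = 4.2
  mean(B) = (8 + 7 + 1 + 1 + 2) / 5 = 19/5 = 3.8
  mean(C) = (3 + 4 + 5 + 4 + 7) / 5 = 23/5 = 4.6

Step 2 — sample variances and covariances s[i,j] = (1/(n-1)) · Σ_k (x_{k,i} - mean_i) · (x_{k,j} - mean_j), with n-1 = 4:
  s[A,A] = ((-3.2)·(-3.2) + (-2.2)·(-2.2) + (3.8)·(3.8) + (-0.2)·(-0.2) + (1.8)·(1.8)) / 4 = 32.8/4 = 8.2
  s[A,B] = ((-3.2)·(4.2) + (-2.2)·(3.2) + (3.8)·(-2.8) + (-0.2)·(-2.8) + (1.8)·(-1.8)) / 4 = -33.8/4 = -8.45
  s[A,C] = ((-3.2)·(-1.6) + (-2.2)·(-0.6) + (3.8)·(0.4) + (-0.2)·(-0.6) + (1.8)·(2.4)) / 4 = 12.4/4 = 3.1
  s[B,B] = ((4.2)·(4.2) + (3.2)·(3.2) + (-2.8)·(-2.8) + (-2.8)·(-2.8) + (-1.8)·(-1.8)) / 4 = 46.8/4 = 11.7
  s[B,C] = ((4.2)·(-1.6) + (3.2)·(-0.6) + (-2.8)·(0.4) + (-2.8)·(-0.6) + (-1.8)·(2.4)) / 4 = -12.4/4 = -3.1
  s[C,C] = ((-1.6)·(-1.6) + (-0.6)·(-0.6) + (0.4)·(0.4) + (-0.6)·(-0.6) + (2.4)·(2.4)) / 4 = 9.2/4 = 2.3
  Sample standard deviations s_i = √(s[i,i]):
  s(A) = √(8.2) = 2.8636
  s(B) = √(11.7) = 3.4205
  s(C) = √(2.3) = 1.5166

Step 3 — r_{ij} = s_{ij} / (s_i · s_j):
  r[A,A] = 1 (diagonal).
  r[A,B] = -8.45 / (2.8636 · 3.4205) = -8.45 / 9.7949 = -0.8627
  r[A,C] = 3.1 / (2.8636 · 1.5166) = 3.1 / 4.3428 = 0.7138
  r[B,B] = 1 (diagonal).
  r[B,C] = -3.1 / (3.4205 · 1.5166) = -3.1 / 5.1875 = -0.5976
  r[C,C] = 1 (diagonal).

R is symmetric with unit diagonal. Assembling:

R = [[1, -0.8627, 0.7138],
 [-0.8627, 1, -0.5976],
 [0.7138, -0.5976, 1]]


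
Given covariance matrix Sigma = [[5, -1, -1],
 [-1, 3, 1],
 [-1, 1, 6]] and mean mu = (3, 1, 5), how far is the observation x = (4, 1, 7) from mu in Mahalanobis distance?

Step 1 — centre the observation: (x - mu) = (1, 0, 2).

Step 2 — invert Sigma (cofactor / det for 3×3, or solve directly):
  Sigma^{-1} = [[0.2179, 0.0641, 0.0256],
 [0.0641, 0.3718, -0.0513],
 [0.0256, -0.0513, 0.1795]].

Step 3 — form the quadratic (x - mu)^T · Sigma^{-1} · (x - mu):
  Sigma^{-1} · (x - mu) = (0.2692, -0.0385, 0.3846).
  (x - mu)^T · [Sigma^{-1} · (x - mu)] = (1)·(0.2692) + (0)·(-0.0385) + (2)·(0.3846) = 1.0385.

Step 4 — take square root: d = √(1.0385) ≈ 1.019.

d(x, mu) = √(1.0385) ≈ 1.019


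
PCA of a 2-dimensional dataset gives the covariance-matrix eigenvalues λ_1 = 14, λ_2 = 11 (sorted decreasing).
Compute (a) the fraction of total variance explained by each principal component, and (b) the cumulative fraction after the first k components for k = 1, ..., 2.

Step 1 — total variance = trace(Sigma) = Σ λ_i = 14 + 11 = 25.

Step 2 — fraction explained by component i = λ_i / Σ λ:
  PC1: 14/25 = 0.56
  PC2: 11/25 = 0.44

Step 3 — cumulative fraction after k components = (λ_1 + ... + λ_k) / Σ λ:
  k = 1: 14/25 = 0.56
  k = 2: (14 + 11)/25 = 25/25 = 1

Summary (fraction, with percent):

explained: PC1 0.56 (56%), PC2 0.44 (44%);  cumulative: 0.56, 1


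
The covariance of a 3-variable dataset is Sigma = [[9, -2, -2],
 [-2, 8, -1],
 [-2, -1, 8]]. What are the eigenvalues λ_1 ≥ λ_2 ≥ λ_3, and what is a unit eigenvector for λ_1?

Step 1 — characteristic polynomial p(λ) = det(λI - Sigma) = λ³ - tr·λ² + c_1·λ - det, where tr = trace, c_1 = sum of the principal 2×2 minors, det = det(Sigma):
  tr = 9 + 8 + 8 = 25,
  c_1 = (9·8 - (-2)²) + (9·8 - (-2)²) + (8·8 - (-1)²) = 68 + 68 + 63 = 199,
  det = 9·(8·8 - (-1)²) - (-2)·((-2)·8 - (-1)·(-2)) + (-2)·((-2)·(-1) - 8·(-2)) = 9·(63) - (-2)·(-18) + (-2)·(18) = 495.
  So p(λ) = λ³ - 25λ² + 199λ - 495.
Step 2 — look for an integer root (rational root theorem: any rational root is an integer divisor of 495). Testing λ = 5:
  p(5) = 125 - 625 + 995 - 495 = 0  ✓
  Dividing out (λ - 5): p(λ) = (λ - 5)(λ² - 20λ + 99).
Step 3 — remaining eigenvalues from the quadratic λ² - 20λ + 99 = 0:
  Δ = 20² - 4·99 = 400 - 396 = 4,  λ = (20 ± √4)/2 = (20 ± 2)/2 = 11 or 9.
  Sorted: λ_1 = 11,  λ_2 = 9,  λ_3 = 5  (check: sum = 25 = tr ✓).

Step 4 — unit eigenvector for λ_1 = 11: v spans the null space of (Sigma - λ_1 I), whose rows are
  r_1 = (-2, -2, -2),  r_2 = (-2, -3, -1),  r_3 = (-2, -1, -3).
  v is orthogonal to every row, so take v ∝ r_1 × r_2 = ((-2)·(-1) - (-2)·(-3), (-2)·(-2) - (-2)·(-1), (-2)·(-3) - (-2)·(-2)) = (-4, 2, 2).
  Rescale (divide by 2; multiply by -1 so the first nonzero entry is positive): u = (2, -1, -1).
  ||u|| = √((2)² + (-1)² + (-1)²) = √(6) ≈ 2.4495,  v_1 = u/||u|| ≈ (0.8165, -0.4082, -0.4082) (||v_1|| = 1).

λ_1 = 11,  λ_2 = 9,  λ_3 = 5;  v_1 ≈ (0.8165, -0.4082, -0.4082)


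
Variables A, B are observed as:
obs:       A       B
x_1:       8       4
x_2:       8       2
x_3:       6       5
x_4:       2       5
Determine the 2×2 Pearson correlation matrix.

Step 1 — column means:
  mean(A) = (8 + 8 + 6 + 2) / 4 = 24/4 = 6
  mean(B) = (4 + 2 + 5 + 5) / 4 = 16/4 = 4

Step 2 — sample variances and covariances s[i,j] = (1/(n-1)) · Σ_k (x_{k,i} - mean_i) · (x_{k,j} - mean_j), with n-1 = 3:
  s[A,A] = ((2)·(2) + (2)·(2) + (0)·(0) + (-4)·(-4)) / 3 = 24/3 = 8
  s[A,B] = ((2)·(0) + (2)·(-2) + (0)·(1) + (-4)·(1)) / 3 = -8/3 = -2.6667
  s[B,B] = ((0)·(0) + (-2)·(-2) + (1)·(1) + (1)·(1)) / 3 = 6/3 = 2
  Sample standard deviations s_i = √(s[i,i]):
  s(A) = √(8) = 2.8284
  s(B) = √(2) = 1.4142

Step 3 — r_{ij} = s_{ij} / (s_i · s_j):
  r[A,A] = 1 (diagonal).
  r[A,B] = -2.6667 / (2.8284 · 1.4142) = -2.6667 / 4 = -0.6667
  r[B,B] = 1 (diagonal).

R is symmetric with unit diagonal. Assembling:

R = [[1, -0.6667],
 [-0.6667, 1]]


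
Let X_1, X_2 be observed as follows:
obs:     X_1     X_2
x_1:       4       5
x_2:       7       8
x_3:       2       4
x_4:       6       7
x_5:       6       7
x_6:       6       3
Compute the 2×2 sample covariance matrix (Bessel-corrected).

Step 1 — column means:
  mean(X_1) = (4 + 7 + 2 + 6 + 6 + 6) / 6 = 31/6 = 5.1667
  mean(X_2) = (5 + 8 + 4 + 7 + 7 + 3) / 6 = 34/6 = 5.6667

Step 2 — sample covariance S[i,j] = (1/(n-1)) · Σ_k (x_{k,i} - mean_i) · (x_{k,j} - mean_j), with n-1 = 5.
  S[X_1,X_1] = ((-1.1667)·(-1.1667) + (1.8333)·(1.8333) + (-3.1667)·(-3.1667) + (0.8333)·(0.8333) + (0.8333)·(0.8333) + (0.8333)·(0.8333)) / 5 = 16.8333/5 = 3.3667
  S[X_1,X_2] = ((-1.1667)·(-0.6667) + (1.8333)·(2.3333) + (-3.1667)·(-1.6667) + (0.8333)·(1.3333) + (0.8333)·(1.3333) + (0.8333)·(-2.6667)) / 5 = 10.3333/5 = 2.0667
  S[X_2,X_2] = ((-0.6667)·(-0.6667) + (2.3333)·(2.3333) + (-1.6667)·(-1.6667) + (1.3333)·(1.3333) + (1.3333)·(1.3333) + (-2.6667)·(-2.6667)) / 5 = 19.3333/5 = 3.8667

S is symmetric (S[j,i] = S[i,j]). Assembling:

S = [[3.3667, 2.0667],
 [2.0667, 3.8667]]


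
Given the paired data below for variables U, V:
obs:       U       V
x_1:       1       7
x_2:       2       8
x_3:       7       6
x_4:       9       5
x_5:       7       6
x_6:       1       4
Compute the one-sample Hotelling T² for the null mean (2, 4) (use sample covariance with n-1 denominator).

Step 1 — sample mean vector:
  mean(U) = (1 + 2 + 7 + 9 + 7 + 1) / 6 = 27/6 = 4.5
  mean(V) = (7 + 8 + 6 + 5 + 6 + 4) / 6 = 36/6 = 6
  x̄ = (4.5, 6),  deviation x̄ - mu_0 = (4.5, 6) - (2, 4) = (2.5, 2).

Step 2 — sample covariance matrix, S[i,j] = (1/(n-1)) · Σ_k (x_{k,i} - mean_i) · (x_{k,j} - mean_j), divisor n-1 = 5:
  S[U,U] = ((-3.5)·(-3.5) + (-2.5)·(-2.5) + (2.5)·(2.5) + (4.5)·(4.5) + (2.5)·(2.5) + (-3.5)·(-3.5)) / 5 = 63.5/5 = 12.7
  S[U,V] = ((-3.5)·(1) + (-2.5)·(2) + (2.5)·(0) + (4.5)·(-1) + (2.5)·(0) + (-3.5)·(-2)) / 5 = -6/5 = -1.2
  S[V,V] = ((1)·(1) + (2)·(2) + (0)·(0) + (-1)·(-1) + (0)·(0) + (-2)·(-2)) / 5 = 10/5 = 2
  S = [[12.7, -1.2],
 [-1.2, 2]].

Step 3 — invert S. det(S) = 12.7·2 - (-1.2)² = 23.96.
  S^{-1} = (1/det) · [[d, -b], [-b, a]] = [[0.0835, 0.0501],
 [0.0501, 0.5301]].

Step 4 — quadratic form (x̄ - mu_0)^T · S^{-1} · (x̄ - mu_0):
  S^{-1} · (x̄ - mu_0) = (0.3088, 1.1853),
  (x̄ - mu_0)^T · [...] = (2.5)·(0.3088) + (2)·(1.1853) = 3.1427.

Step 5 — scale by n: T² = 6 · 3.1427 = 18.8564.

T² ≈ 18.8564


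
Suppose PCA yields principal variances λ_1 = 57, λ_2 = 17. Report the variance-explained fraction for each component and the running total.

Step 1 — total variance = trace(Sigma) = Σ λ_i = 57 + 17 = 74.

Step 2 — fraction explained by component i = λ_i / Σ λ:
  PC1: 57/74 = 0.7703
  PC2: 17/74 = 0.2297

Step 3 — cumulative fraction after k components = (λ_1 + ... + λ_k) / Σ λ:
  k = 1: 57/74 = 0.7703
  k = 2: (57 + 17)/74 = 74/74 = 1

Summary (fraction, with percent):

explained: PC1 0.7703 (77.03%), PC2 0.2297 (22.97%);  cumulative: 0.7703, 1


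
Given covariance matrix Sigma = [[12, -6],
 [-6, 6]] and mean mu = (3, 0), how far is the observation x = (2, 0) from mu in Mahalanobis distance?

Step 1 — centre the observation: (x - mu) = (-1, 0).

Step 2 — invert Sigma. det(Sigma) = 12·6 - (-6)² = 36.
  Sigma^{-1} = (1/det) · [[d, -b], [-b, a]] = [[0.1667, 0.1667],
 [0.1667, 0.3333]].

Step 3 — form the quadratic (x - mu)^T · Sigma^{-1} · (x - mu):
  Sigma^{-1} · (x - mu) = (-0.1667, -0.1667).
  (x - mu)^T · [Sigma^{-1} · (x - mu)] = (-1)·(-0.1667) + (0)·(-0.1667) = 0.1667.

Step 4 — take square root: d = √(0.1667) ≈ 0.4082.

d(x, mu) = √(0.1667) ≈ 0.4082


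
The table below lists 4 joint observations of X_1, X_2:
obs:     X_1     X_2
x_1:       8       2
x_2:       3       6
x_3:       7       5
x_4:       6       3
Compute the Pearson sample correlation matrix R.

Step 1 — column means:
  mean(X_1) = (8 + 3 + 7 + 6) / 4 = 24/4 = 6
  mean(X_2) = (2 + 6 + 5 + 3) / 4 = 16/4 = 4

Step 2 — sample variances and covariances s[i,j] = (1/(n-1)) · Σ_k (x_{k,i} - mean_i) · (x_{k,j} - mean_j), with n-1 = 3:
  s[X_1,X_1] = ((2)·(2) + (-3)·(-3) + (1)·(1) + (0)·(0)) / 3 = 14/3 = 4.6667
  s[X_1,X_2] = ((2)·(-2) + (-3)·(2) + (1)·(1) + (0)·(-1)) / 3 = -9/3 = -3
  s[X_2,X_2] = ((-2)·(-2) + (2)·(2) + (1)·(1) + (-1)·(-1)) / 3 = 10/3 = 3.3333
  Sample standard deviations s_i = √(s[i,i]):
  s(X_1) = √(4.6667) = 2.1602
  s(X_2) = √(3.3333) = 1.8257

Step 3 — r_{ij} = s_{ij} / (s_i · s_j):
  r[X_1,X_1] = 1 (diagonal).
  r[X_1,X_2] = -3 / (2.1602 · 1.8257) = -3 / 3.9441 = -0.7606
  r[X_2,X_2] = 1 (diagonal).

R is symmetric with unit diagonal. Assembling:

R = [[1, -0.7606],
 [-0.7606, 1]]


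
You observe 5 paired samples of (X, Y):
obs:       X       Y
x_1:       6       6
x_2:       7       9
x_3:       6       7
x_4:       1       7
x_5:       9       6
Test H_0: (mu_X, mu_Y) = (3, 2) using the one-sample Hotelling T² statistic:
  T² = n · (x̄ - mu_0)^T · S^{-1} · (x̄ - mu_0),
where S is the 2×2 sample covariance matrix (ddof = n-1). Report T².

Step 1 — sample mean vector:
  mean(X) = (6 + 7 + 6 + 1 + 9) / 5 = 29/5 = 5.8
  mean(Y) = (6 + 9 + 7 + 7 + 6) / 5 = 35/5 = 7
  x̄ = (5.8, 7),  deviation x̄ - mu_0 = (5.8, 7) - (3, 2) = (2.8, 5).

Step 2 — sample covariance matrix, S[i,j] = (1/(n-1)) · Σ_k (x_{k,i} - mean_i) · (x_{k,j} - mean_j), divisor n-1 = 4:
  S[X,X] = ((0.2)·(0.2) + (1.2)·(1.2) + (0.2)·(0.2) + (-4.8)·(-4.8) + (3.2)·(3.2)) / 4 = 34.8/4 = 8.7
  S[X,Y] = ((0.2)·(-1) + (1.2)·(2) + (0.2)·(0) + (-4.8)·(0) + (3.2)·(-1)) / 4 = -1/4 = -0.25
  S[Y,Y] = ((-1)·(-1) + (2)·(2) + (0)·(0) + (0)·(0) + (-1)·(-1)) / 4 = 6/4 = 1.5
  S = [[8.7, -0.25],
 [-0.25, 1.5]].

Step 3 — invert S. det(S) = 8.7·1.5 - (-0.25)² = 12.9875.
  S^{-1} = (1/det) · [[d, -b], [-b, a]] = [[0.1155, 0.0192],
 [0.0192, 0.6699]].

Step 4 — quadratic form (x̄ - mu_0)^T · S^{-1} · (x̄ - mu_0):
  S^{-1} · (x̄ - mu_0) = (0.4196, 3.4033),
  (x̄ - mu_0)^T · [...] = (2.8)·(0.4196) + (5)·(3.4033) = 18.1913.

Step 5 — scale by n: T² = 5 · 18.1913 = 90.9567.

T² ≈ 90.9567


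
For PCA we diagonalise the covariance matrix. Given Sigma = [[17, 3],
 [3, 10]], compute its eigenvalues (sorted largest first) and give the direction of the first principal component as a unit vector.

Step 1 — characteristic polynomial of 2×2 Sigma:
  det(Sigma - λI) = λ² - trace · λ + det = 0.
  trace = 17 + 10 = 27, det = 17·10 - (3)² = 161.
Step 2 — discriminant:
  Δ = trace² - 4·det = 729 - 644 = 85.
Step 3 — eigenvalues:
  λ = (trace ± √Δ)/2 = (27 ± 9.2195)/2,
  λ_1 = 18.1098,  λ_2 = 8.8902.

Step 4 — unit eigenvector for λ_1: solve (Sigma - λ_1 I)v = 0. First row:
  (17 - 18.1098)·v_x + (3)·v_y = 0, i.e. (-1.1098)·v_x + (3)·v_y = 0,
  so v ∝ (b, λ_1 - a) = (3, 1.1098) = u.
  ||u|| = √((3)² + (1.1098)²) = √(10.2316) ≈ 3.1987,
  v_1 = u/||u|| ≈ (0.9379, 0.3469) (||v_1|| = 1).

λ_1 = 18.1098,  λ_2 = 8.8902;  v_1 ≈ (0.9379, 0.3469)


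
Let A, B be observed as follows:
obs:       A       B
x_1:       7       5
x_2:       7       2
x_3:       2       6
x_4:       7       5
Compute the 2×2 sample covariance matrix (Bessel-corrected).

Step 1 — column means:
  mean(A) = (7 + 7 + 2 + 7) / 4 = 23/4 = 5.75
  mean(B) = (5 + 2 + 6 + 5) / 4 = 18/4 = 4.5

Step 2 — sample covariance S[i,j] = (1/(n-1)) · Σ_k (x_{k,i} - mean_i) · (x_{k,j} - mean_j), with n-1 = 3.
  S[A,A] = ((1.25)·(1.25) + (1.25)·(1.25) + (-3.75)·(-3.75) + (1.25)·(1.25)) / 3 = 18.75/3 = 6.25
  S[A,B] = ((1.25)·(0.5) + (1.25)·(-2.5) + (-3.75)·(1.5) + (1.25)·(0.5)) / 3 = -7.5/3 = -2.5
  S[B,B] = ((0.5)·(0.5) + (-2.5)·(-2.5) + (1.5)·(1.5) + (0.5)·(0.5)) / 3 = 9/3 = 3

S is symmetric (S[j,i] = S[i,j]). Assembling:

S = [[6.25, -2.5],
 [-2.5, 3]]


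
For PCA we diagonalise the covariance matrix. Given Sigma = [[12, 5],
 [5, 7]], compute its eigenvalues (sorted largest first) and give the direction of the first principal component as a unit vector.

Step 1 — characteristic polynomial of 2×2 Sigma:
  det(Sigma - λI) = λ² - trace · λ + det = 0.
  trace = 12 + 7 = 19, det = 12·7 - (5)² = 59.
Step 2 — discriminant:
  Δ = trace² - 4·det = 361 - 236 = 125.
Step 3 — eigenvalues:
  λ = (trace ± √Δ)/2 = (19 ± 11.1803)/2,
  λ_1 = 15.0902,  λ_2 = 3.9098.

Step 4 — unit eigenvector for λ_1: solve (Sigma - λ_1 I)v = 0. First row:
  (12 - 15.0902)·v_x + (5)·v_y = 0, i.e. (-3.0902)·v_x + (5)·v_y = 0,
  so v ∝ (b, λ_1 - a) = (5, 3.0902) = u.
  ||u|| = √((5)² + (3.0902)²) = √(34.5492) ≈ 5.8779,
  v_1 = u/||u|| ≈ (0.8507, 0.5257) (||v_1|| = 1).

λ_1 = 15.0902,  λ_2 = 3.9098;  v_1 ≈ (0.8507, 0.5257)


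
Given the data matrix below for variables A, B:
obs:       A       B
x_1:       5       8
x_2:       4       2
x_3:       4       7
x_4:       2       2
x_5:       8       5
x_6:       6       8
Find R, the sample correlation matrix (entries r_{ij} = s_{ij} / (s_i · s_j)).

Step 1 — column means:
  mean(A) = (5 + 4 + 4 + 2 + 8 + 6) / 6 = 29/6 = 4.8333
  mean(B) = (8 + 2 + 7 + 2 + 5 + 8) / 6 = 32/6 = 5.3333

Step 2 — sample variances and covariances s[i,j] = (1/(n-1)) · Σ_k (x_{k,i} - mean_i) · (x_{k,j} - mean_j), with n-1 = 5:
  s[A,A] = ((0.1667)·(0.1667) + (-0.8333)·(-0.8333) + (-0.8333)·(-0.8333) + (-2.8333)·(-2.8333) + (3.1667)·(3.1667) + (1.1667)·(1.1667)) / 5 = 20.8333/5 = 4.1667
  s[A,B] = ((0.1667)·(2.6667) + (-0.8333)·(-3.3333) + (-0.8333)·(1.6667) + (-2.8333)·(-3.3333) + (3.1667)·(-0.3333) + (1.1667)·(2.6667)) / 5 = 13.3333/5 = 2.6667
  s[B,B] = ((2.6667)·(2.6667) + (-3.3333)·(-3.3333) + (1.6667)·(1.6667) + (-3.3333)·(-3.3333) + (-0.3333)·(-0.3333) + (2.6667)·(2.6667)) / 5 = 39.3333/5 = 7.8667
  Sample standard deviations s_i = √(s[i,i]):
  s(A) = √(4.1667) = 2.0412
  s(B) = √(7.8667) = 2.8048

Step 3 — r_{ij} = s_{ij} / (s_i · s_j):
  r[A,A] = 1 (diagonal).
  r[A,B] = 2.6667 / (2.0412 · 2.8048) = 2.6667 / 5.7252 = 0.4658
  r[B,B] = 1 (diagonal).

R is symmetric with unit diagonal. Assembling:

R = [[1, 0.4658],
 [0.4658, 1]]


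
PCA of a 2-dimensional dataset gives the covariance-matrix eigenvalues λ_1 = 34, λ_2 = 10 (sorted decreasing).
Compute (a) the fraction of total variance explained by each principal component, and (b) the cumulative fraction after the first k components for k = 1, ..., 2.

Step 1 — total variance = trace(Sigma) = Σ λ_i = 34 + 10 = 44.

Step 2 — fraction explained by component i = λ_i / Σ λ:
  PC1: 34/44 = 0.7727
  PC2: 10/44 = 0.2273

Step 3 — cumulative fraction after k components = (λ_1 + ... + λ_k) / Σ λ:
  k = 1: 34/44 = 0.7727
  k = 2: (34 + 10)/44 = 44/44 = 1

Summary (fraction, with percent):

explained: PC1 0.7727 (77.27%), PC2 0.2273 (22.73%);  cumulative: 0.7727, 1


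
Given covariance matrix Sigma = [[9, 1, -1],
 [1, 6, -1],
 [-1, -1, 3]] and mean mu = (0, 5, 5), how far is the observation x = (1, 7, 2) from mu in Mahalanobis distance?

Step 1 — centre the observation: (x - mu) = (1, 2, -3).

Step 2 — invert Sigma (cofactor / det for 3×3, or solve directly):
  Sigma^{-1} = [[0.1164, -0.0137, 0.0342],
 [-0.0137, 0.1781, 0.0548],
 [0.0342, 0.0548, 0.363]].

Step 3 — form the quadratic (x - mu)^T · Sigma^{-1} · (x - mu):
  Sigma^{-1} · (x - mu) = (-0.0137, 0.1781, -0.9452).
  (x - mu)^T · [Sigma^{-1} · (x - mu)] = (1)·(-0.0137) + (2)·(0.1781) + (-3)·(-0.9452) = 3.1781.

Step 4 — take square root: d = √(3.1781) ≈ 1.7827.

d(x, mu) = √(3.1781) ≈ 1.7827


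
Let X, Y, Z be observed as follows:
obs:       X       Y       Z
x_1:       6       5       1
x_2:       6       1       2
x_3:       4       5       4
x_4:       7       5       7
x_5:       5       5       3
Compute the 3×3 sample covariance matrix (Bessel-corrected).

Step 1 — column means:
  mean(X) = (6 + 6 + 4 + 7 + 5) / 5 = 28/5 = 5.6
  mean(Y) = (5 + 1 + 5 + 5 + 5) / 5 = 21/5 = 4.2
  mean(Z) = (1 + 2 + 4 + 7 + 3) / 5 = 17/5 = 3.4

Step 2 — sample covariance S[i,j] = (1/(n-1)) · Σ_k (x_{k,i} - mean_i) · (x_{k,j} - mean_j), with n-1 = 4.
  S[X,X] = ((0.4)·(0.4) + (0.4)·(0.4) + (-1.6)·(-1.6) + (1.4)·(1.4) + (-0.6)·(-0.6)) / 4 = 5.2/4 = 1.3
  S[X,Y] = ((0.4)·(0.8) + (0.4)·(-3.2) + (-1.6)·(0.8) + (1.4)·(0.8) + (-0.6)·(0.8)) / 4 = -1.6/4 = -0.4
  S[X,Z] = ((0.4)·(-2.4) + (0.4)·(-1.4) + (-1.6)·(0.6) + (1.4)·(3.6) + (-0.6)·(-0.4)) / 4 = 2.8/4 = 0.7
  S[Y,Y] = ((0.8)·(0.8) + (-3.2)·(-3.2) + (0.8)·(0.8) + (0.8)·(0.8) + (0.8)·(0.8)) / 4 = 12.8/4 = 3.2
  S[Y,Z] = ((0.8)·(-2.4) + (-3.2)·(-1.4) + (0.8)·(0.6) + (0.8)·(3.6) + (0.8)·(-0.4)) / 4 = 5.6/4 = 1.4
  S[Z,Z] = ((-2.4)·(-2.4) + (-1.4)·(-1.4) + (0.6)·(0.6) + (3.6)·(3.6) + (-0.4)·(-0.4)) / 4 = 21.2/4 = 5.3

S is symmetric (S[j,i] = S[i,j]). Assembling:

S = [[1.3, -0.4, 0.7],
 [-0.4, 3.2, 1.4],
 [0.7, 1.4, 5.3]]


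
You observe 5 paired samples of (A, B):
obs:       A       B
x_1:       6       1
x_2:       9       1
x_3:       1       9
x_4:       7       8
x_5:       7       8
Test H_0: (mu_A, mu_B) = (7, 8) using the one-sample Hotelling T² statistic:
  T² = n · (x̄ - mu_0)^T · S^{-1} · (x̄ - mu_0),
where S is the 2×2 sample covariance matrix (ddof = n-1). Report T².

Step 1 — sample mean vector:
  mean(A) = (6 + 9 + 1 + 7 + 7) / 5 = 30/5 = 6
  mean(B) = (1 + 1 + 9 + 8 + 8) / 5 = 27/5 = 5.4
  x̄ = (6, 5.4),  deviation x̄ - mu_0 = (6, 5.4) - (7, 8) = (-1, -2.6).

Step 2 — sample covariance matrix, S[i,j] = (1/(n-1)) · Σ_k (x_{k,i} - mean_i) · (x_{k,j} - mean_j), divisor n-1 = 4:
  S[A,A] = ((0)·(0) + (3)·(3) + (-5)·(-5) + (1)·(1) + (1)·(1)) / 4 = 36/4 = 9
  S[A,B] = ((0)·(-4.4) + (3)·(-4.4) + (-5)·(3.6) + (1)·(2.6) + (1)·(2.6)) / 4 = -26/4 = -6.5
  S[B,B] = ((-4.4)·(-4.4) + (-4.4)·(-4.4) + (3.6)·(3.6) + (2.6)·(2.6) + (2.6)·(2.6)) / 4 = 65.2/4 = 16.3
  S = [[9, -6.5],
 [-6.5, 16.3]].

Step 3 — invert S. det(S) = 9·16.3 - (-6.5)² = 104.45.
  S^{-1} = (1/det) · [[d, -b], [-b, a]] = [[0.1561, 0.0622],
 [0.0622, 0.0862]].

Step 4 — quadratic form (x̄ - mu_0)^T · S^{-1} · (x̄ - mu_0):
  S^{-1} · (x̄ - mu_0) = (-0.3179, -0.2863),
  (x̄ - mu_0)^T · [...] = (-1)·(-0.3179) + (-2.6)·(-0.2863) = 1.0621.

Step 5 — scale by n: T² = 5 · 1.0621 = 5.3107.

T² ≈ 5.3107


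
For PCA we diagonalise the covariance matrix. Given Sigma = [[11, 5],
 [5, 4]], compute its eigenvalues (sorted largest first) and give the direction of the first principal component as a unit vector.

Step 1 — characteristic polynomial of 2×2 Sigma:
  det(Sigma - λI) = λ² - trace · λ + det = 0.
  trace = 11 + 4 = 15, det = 11·4 - (5)² = 19.
Step 2 — discriminant:
  Δ = trace² - 4·det = 225 - 76 = 149.
Step 3 — eigenvalues:
  λ = (trace ± √Δ)/2 = (15 ± 12.2066)/2,
  λ_1 = 13.6033,  λ_2 = 1.3967.

Step 4 — unit eigenvector for λ_1: solve (Sigma - λ_1 I)v = 0. First row:
  (11 - 13.6033)·v_x + (5)·v_y = 0, i.e. (-2.6033)·v_x + (5)·v_y = 0,
  so v ∝ (b, λ_1 - a) = (5, 2.6033) = u.
  ||u|| = √((5)² + (2.6033)²) = √(31.7771) ≈ 5.6371,
  v_1 = u/||u|| ≈ (0.887, 0.4618) (||v_1|| = 1).

λ_1 = 13.6033,  λ_2 = 1.3967;  v_1 ≈ (0.887, 0.4618)


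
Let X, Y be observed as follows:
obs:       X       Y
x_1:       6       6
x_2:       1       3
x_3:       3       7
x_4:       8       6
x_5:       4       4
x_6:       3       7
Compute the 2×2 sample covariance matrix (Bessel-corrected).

Step 1 — column means:
  mean(X) = (6 + 1 + 3 + 8 + 4 + 3) / 6 = 25/6 = 4.1667
  mean(Y) = (6 + 3 + 7 + 6 + 4 + 7) / 6 = 33/6 = 5.5

Step 2 — sample covariance S[i,j] = (1/(n-1)) · Σ_k (x_{k,i} - mean_i) · (x_{k,j} - mean_j), with n-1 = 5.
  S[X,X] = ((1.8333)·(1.8333) + (-3.1667)·(-3.1667) + (-1.1667)·(-1.1667) + (3.8333)·(3.8333) + (-0.1667)·(-0.1667) + (-1.1667)·(-1.1667)) / 5 = 30.8333/5 = 6.1667
  S[X,Y] = ((1.8333)·(0.5) + (-3.1667)·(-2.5) + (-1.1667)·(1.5) + (3.8333)·(0.5) + (-0.1667)·(-1.5) + (-1.1667)·(1.5)) / 5 = 7.5/5 = 1.5
  S[Y,Y] = ((0.5)·(0.5) + (-2.5)·(-2.5) + (1.5)·(1.5) + (0.5)·(0.5) + (-1.5)·(-1.5) + (1.5)·(1.5)) / 5 = 13.5/5 = 2.7

S is symmetric (S[j,i] = S[i,j]). Assembling:

S = [[6.1667, 1.5],
 [1.5, 2.7]]


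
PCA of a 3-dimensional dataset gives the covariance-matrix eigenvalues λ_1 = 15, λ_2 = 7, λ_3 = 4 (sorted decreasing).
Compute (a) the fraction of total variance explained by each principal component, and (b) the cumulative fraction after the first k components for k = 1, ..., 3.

Step 1 — total variance = trace(Sigma) = Σ λ_i = 15 + 7 + 4 = 26.

Step 2 — fraction explained by component i = λ_i / Σ λ:
  PC1: 15/26 = 0.5769
  PC2: 7/26 = 0.2692
  PC3: 4/26 = 0.1538

Step 3 — cumulative fraction after k components = (λ_1 + ... + λ_k) / Σ λ:
  k = 1: 15/26 = 0.5769
  k = 2: (15 + 7)/26 = 22/26 = 0.8462
  k = 3: (15 + 7 + 4)/26 = 26/26 = 1

Summary (fraction, with percent):

explained: PC1 0.5769 (57.69%), PC2 0.2692 (26.92%), PC3 0.1538 (15.38%);  cumulative: 0.5769, 0.8462, 1


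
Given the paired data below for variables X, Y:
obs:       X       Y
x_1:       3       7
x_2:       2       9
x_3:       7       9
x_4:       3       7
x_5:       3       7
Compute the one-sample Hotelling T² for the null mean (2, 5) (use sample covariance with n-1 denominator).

Step 1 — sample mean vector:
  mean(X) = (3 + 2 + 7 + 3 + 3) / 5 = 18/5 = 3.6
  mean(Y) = (7 + 9 + 9 + 7 + 7) / 5 = 39/5 = 7.8
  x̄ = (3.6, 7.8),  deviation x̄ - mu_0 = (3.6, 7.8) - (2, 5) = (1.6, 2.8).

Step 2 — sample covariance matrix, S[i,j] = (1/(n-1)) · Σ_k (x_{k,i} - mean_i) · (x_{k,j} - mean_j), divisor n-1 = 4:
  S[X,X] = ((-0.6)·(-0.6) + (-1.6)·(-1.6) + (3.4)·(3.4) + (-0.6)·(-0.6) + (-0.6)·(-0.6)) / 4 = 15.2/4 = 3.8
  S[X,Y] = ((-0.6)·(-0.8) + (-1.6)·(1.2) + (3.4)·(1.2) + (-0.6)·(-0.8) + (-0.6)·(-0.8)) / 4 = 3.6/4 = 0.9
  S[Y,Y] = ((-0.8)·(-0.8) + (1.2)·(1.2) + (1.2)·(1.2) + (-0.8)·(-0.8) + (-0.8)·(-0.8)) / 4 = 4.8/4 = 1.2
  S = [[3.8, 0.9],
 [0.9, 1.2]].

Step 3 — invert S. det(S) = 3.8·1.2 - (0.9)² = 3.75.
  S^{-1} = (1/det) · [[d, -b], [-b, a]] = [[0.32, -0.24],
 [-0.24, 1.0133]].

Step 4 — quadratic form (x̄ - mu_0)^T · S^{-1} · (x̄ - mu_0):
  S^{-1} · (x̄ - mu_0) = (-0.16, 2.4533),
  (x̄ - mu_0)^T · [...] = (1.6)·(-0.16) + (2.8)·(2.4533) = 6.6133.

Step 5 — scale by n: T² = 5 · 6.6133 = 33.0667.

T² ≈ 33.0667


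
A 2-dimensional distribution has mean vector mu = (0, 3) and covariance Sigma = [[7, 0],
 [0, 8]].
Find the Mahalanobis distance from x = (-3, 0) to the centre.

Step 1 — centre the observation: (x - mu) = (-3, -3).

Step 2 — invert Sigma. det(Sigma) = 7·8 - (0)² = 56.
  Sigma^{-1} = (1/det) · [[d, -b], [-b, a]] = [[0.1429, 0],
 [0, 0.125]].

Step 3 — form the quadratic (x - mu)^T · Sigma^{-1} · (x - mu):
  Sigma^{-1} · (x - mu) = (-0.4286, -0.375).
  (x - mu)^T · [Sigma^{-1} · (x - mu)] = (-3)·(-0.4286) + (-3)·(-0.375) = 2.4107.

Step 4 — take square root: d = √(2.4107) ≈ 1.5526.

d(x, mu) = √(2.4107) ≈ 1.5526


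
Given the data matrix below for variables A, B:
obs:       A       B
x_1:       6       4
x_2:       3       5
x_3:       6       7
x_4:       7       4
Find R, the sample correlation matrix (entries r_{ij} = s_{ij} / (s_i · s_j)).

Step 1 — column means:
  mean(A) = (6 + 3 + 6 + 7) / 4 = 22/4 = 5.5
  mean(B) = (4 + 5 + 7 + 4) / 4 = 20/4 = 5

Step 2 — sample variances and covariances s[i,j] = (1/(n-1)) · Σ_k (x_{k,i} - mean_i) · (x_{k,j} - mean_j), with n-1 = 3:
  s[A,A] = ((0.5)·(0.5) + (-2.5)·(-2.5) + (0.5)·(0.5) + (1.5)·(1.5)) / 3 = 9/3 = 3
  s[A,B] = ((0.5)·(-1) + (-2.5)·(0) + (0.5)·(2) + (1.5)·(-1)) / 3 = -1/3 = -0.3333
  s[B,B] = ((-1)·(-1) + (0)·(0) + (2)·(2) + (-1)·(-1)) / 3 = 6/3 = 2
  Sample standard deviations s_i = √(s[i,i]):
  s(A) = √(3) = 1.7321
  s(B) = √(2) = 1.4142

Step 3 — r_{ij} = s_{ij} / (s_i · s_j):
  r[A,A] = 1 (diagonal).
  r[A,B] = -0.3333 / (1.7321 · 1.4142) = -0.3333 / 2.4495 = -0.1361
  r[B,B] = 1 (diagonal).

R is symmetric with unit diagonal. Assembling:

R = [[1, -0.1361],
 [-0.1361, 1]]


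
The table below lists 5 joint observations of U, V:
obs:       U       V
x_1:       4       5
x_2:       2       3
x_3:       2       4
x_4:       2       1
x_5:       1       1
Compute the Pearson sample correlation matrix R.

Step 1 — column means:
  mean(U) = (4 + 2 + 2 + 2 + 1) / 5 = 11/5 = 2.2
  mean(V) = (5 + 3 + 4 + 1 + 1) / 5 = 14/5 = 2.8

Step 2 — sample variances and covariances s[i,j] = (1/(n-1)) · Σ_k (x_{k,i} - mean_i) · (x_{k,j} - mean_j), with n-1 = 4:
  s[U,U] = ((1.8)·(1.8) + (-0.2)·(-0.2) + (-0.2)·(-0.2) + (-0.2)·(-0.2) + (-1.2)·(-1.2)) / 4 = 4.8/4 = 1.2
  s[U,V] = ((1.8)·(2.2) + (-0.2)·(0.2) + (-0.2)·(1.2) + (-0.2)·(-1.8) + (-1.2)·(-1.8)) / 4 = 6.2/4 = 1.55
  s[V,V] = ((2.2)·(2.2) + (0.2)·(0.2) + (1.2)·(1.2) + (-1.8)·(-1.8) + (-1.8)·(-1.8)) / 4 = 12.8/4 = 3.2
  Sample standard deviations s_i = √(s[i,i]):
  s(U) = √(1.2) = 1.0954
  s(V) = √(3.2) = 1.7889

Step 3 — r_{ij} = s_{ij} / (s_i · s_j):
  r[U,U] = 1 (diagonal).
  r[U,V] = 1.55 / (1.0954 · 1.7889) = 1.55 / 1.9596 = 0.791
  r[V,V] = 1 (diagonal).

R is symmetric with unit diagonal. Assembling:

R = [[1, 0.791],
 [0.791, 1]]


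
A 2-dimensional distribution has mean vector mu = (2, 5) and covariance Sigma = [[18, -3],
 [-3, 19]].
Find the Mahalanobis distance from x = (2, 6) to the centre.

Step 1 — centre the observation: (x - mu) = (0, 1).

Step 2 — invert Sigma. det(Sigma) = 18·19 - (-3)² = 333.
  Sigma^{-1} = (1/det) · [[d, -b], [-b, a]] = [[0.0571, 0.009],
 [0.009, 0.0541]].

Step 3 — form the quadratic (x - mu)^T · Sigma^{-1} · (x - mu):
  Sigma^{-1} · (x - mu) = (0.009, 0.0541).
  (x - mu)^T · [Sigma^{-1} · (x - mu)] = (0)·(0.009) + (1)·(0.0541) = 0.0541.

Step 4 — take square root: d = √(0.0541) ≈ 0.2325.

d(x, mu) = √(0.0541) ≈ 0.2325


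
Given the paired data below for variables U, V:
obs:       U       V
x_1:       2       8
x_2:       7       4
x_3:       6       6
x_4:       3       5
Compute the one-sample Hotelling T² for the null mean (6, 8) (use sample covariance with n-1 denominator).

Step 1 — sample mean vector:
  mean(U) = (2 + 7 + 6 + 3) / 4 = 18/4 = 4.5
  mean(V) = (8 + 4 + 6 + 5) / 4 = 23/4 = 5.75
  x̄ = (4.5, 5.75),  deviation x̄ - mu_0 = (4.5, 5.75) - (6, 8) = (-1.5, -2.25).

Step 2 — sample covariance matrix, S[i,j] = (1/(n-1)) · Σ_k (x_{k,i} - mean_i) · (x_{k,j} - mean_j), divisor n-1 = 3:
  S[U,U] = ((-2.5)·(-2.5) + (2.5)·(2.5) + (1.5)·(1.5) + (-1.5)·(-1.5)) / 3 = 17/3 = 5.6667
  S[U,V] = ((-2.5)·(2.25) + (2.5)·(-1.75) + (1.5)·(0.25) + (-1.5)·(-0.75)) / 3 = -8.5/3 = -2.8333
  S[V,V] = ((2.25)·(2.25) + (-1.75)·(-1.75) + (0.25)·(0.25) + (-0.75)·(-0.75)) / 3 = 8.75/3 = 2.9167
  S = [[5.6667, -2.8333],
 [-2.8333, 2.9167]].

Step 3 — invert S. det(S) = 5.6667·2.9167 - (-2.8333)² = 8.5.
  S^{-1} = (1/det) · [[d, -b], [-b, a]] = [[0.3431, 0.3333],
 [0.3333, 0.6667]].

Step 4 — quadratic form (x̄ - mu_0)^T · S^{-1} · (x̄ - mu_0):
  S^{-1} · (x̄ - mu_0) = (-1.2647, -2),
  (x̄ - mu_0)^T · [...] = (-1.5)·(-1.2647) + (-2.25)·(-2) = 6.3971.

Step 5 — scale by n: T² = 4 · 6.3971 = 25.5882.

T² ≈ 25.5882


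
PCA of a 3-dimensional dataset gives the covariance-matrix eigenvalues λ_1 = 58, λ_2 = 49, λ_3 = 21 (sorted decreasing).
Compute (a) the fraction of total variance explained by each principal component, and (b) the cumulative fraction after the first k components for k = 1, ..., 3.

Step 1 — total variance = trace(Sigma) = Σ λ_i = 58 + 49 + 21 = 128.

Step 2 — fraction explained by component i = λ_i / Σ λ:
  PC1: 58/128 = 0.4531
  PC2: 49/128 = 0.3828
  PC3: 21/128 = 0.1641

Step 3 — cumulative fraction after k components = (λ_1 + ... + λ_k) / Σ λ:
  k = 1: 58/128 = 0.4531
  k = 2: (58 + 49)/128 = 107/128 = 0.8359
  k = 3: (58 + 49 + 21)/128 = 128/128 = 1

Summary (fraction, with percent):

explained: PC1 0.4531 (45.31%), PC2 0.3828 (38.28%), PC3 0.1641 (16.41%);  cumulative: 0.4531, 0.8359, 1
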